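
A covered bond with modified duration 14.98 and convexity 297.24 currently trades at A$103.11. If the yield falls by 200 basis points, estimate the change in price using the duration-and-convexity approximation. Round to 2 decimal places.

Duration effect: -D_mod·Δy = -14.98 × (-0.02) = +0.299600
Convexity effect: ½·C·(Δy)² = 0.5 × 297.24 × (-0.02)² = +0.0594480
ΔP/P ≈ +0.299600 + 0.0594480 = +0.359048
ΔP ≈ 103.11 × (+0.359048) = +37.02143928.

+A$37.02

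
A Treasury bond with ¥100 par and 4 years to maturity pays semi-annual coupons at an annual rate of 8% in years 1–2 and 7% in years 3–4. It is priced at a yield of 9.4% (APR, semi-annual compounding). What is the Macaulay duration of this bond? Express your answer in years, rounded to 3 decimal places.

Periodic yield y = 0.047. Discount each cash flow and weight by its period:
  t   CF        PV=CF/(1+0.047)^t    t·PV
  1         4.00         3.8204         3.8204
  2         4.00         3.6489         7.2979
  3         4.00         3.4851        10.4554
  4         4.00         3.3287        13.3148
  5         3.50         2.7819        13.9093
  6         3.50         2.6570        15.9419
  7         3.50         2.5377        17.7639
  8       103.50        71.6749       573.3989
  Σ                     93.9346       655.9025
Price P = Σ PV = 93.9346.
Macaulay duration = Σ(t·PV) / P = 655.9025 / 93.9346 = 6.98254 half-year periods.
In years: 6.98254 / 2 = 3.49127 years.

3.491 years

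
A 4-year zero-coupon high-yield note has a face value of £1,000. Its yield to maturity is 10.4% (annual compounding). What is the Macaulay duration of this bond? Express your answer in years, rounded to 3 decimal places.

4.000 years

A zero-coupon bond has a single cash flow at maturity, so its Macaulay duration equals its maturity: 4 years.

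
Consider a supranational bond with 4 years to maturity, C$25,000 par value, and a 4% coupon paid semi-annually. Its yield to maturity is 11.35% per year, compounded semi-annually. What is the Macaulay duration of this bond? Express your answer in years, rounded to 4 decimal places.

3.6900 years

Periodic yield y = 0.05675. Discount each cash flow and weight by its period:
  t   CF        PV=CF/(1+0.05675)^t    t·PV
  1       500.00       473.1488       473.1488
  2       500.00       447.7396       895.4792
  3       500.00       423.6949     1,271.0847
  4       500.00       400.9415     1,603.7659
  5       500.00       379.4100     1,897.0498
  6       500.00       359.0347     2,154.2084
  7       500.00       339.7537     2,378.2760
  8    25,500.00    16,396.9144   131,175.3149
  Σ                 19,220.6375   141,848.3276
Price P = Σ PV = 19,220.6375.
Macaulay duration = Σ(t·PV) / P = 141,848.3276 / 19,220.6375 = 7.38000 half-year periods.
In years: 7.38000 / 2 = 3.69000 years.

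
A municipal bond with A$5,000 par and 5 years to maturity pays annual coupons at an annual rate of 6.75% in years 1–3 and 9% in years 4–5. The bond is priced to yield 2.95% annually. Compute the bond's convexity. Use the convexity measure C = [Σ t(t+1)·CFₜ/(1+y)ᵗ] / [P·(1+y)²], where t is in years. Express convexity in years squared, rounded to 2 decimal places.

With y = 0.0295:
  t   CF        PV=CF/(1+0.0295)^t    t·PV        t(t+1)·PV
  1       337.50       327.8290       327.8290         655.6581
  2       337.50       318.4352       636.8704       1,910.6112
  3       337.50       309.3105       927.9316       3,711.7265
  4       450.00       400.5965     1,602.3859       8,011.9293
  5     5,450.00     4,712.6452    23,563.2262     141,379.3570
  Σ                  6,068.8165    27,058.2431     155,669.2821
P = 6,068.8165.
Convexity = Σ t(t+1)·PV / [P·(1+y)²] = 155,669.2821 / (6,068.8165 × 1.059870) = 24.20172.

24.20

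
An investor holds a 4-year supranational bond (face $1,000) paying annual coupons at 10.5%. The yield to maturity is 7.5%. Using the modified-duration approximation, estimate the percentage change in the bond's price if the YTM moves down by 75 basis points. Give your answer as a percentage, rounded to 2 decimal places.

+2.44%

Periodic yield y = 0.075. Modified duration first:
  t   CF        PV=CF/(1+0.075)^t    t·PV
  1       105.00        97.6744        97.6744
  2       105.00        90.8599       181.7198
  3       105.00        84.5209       253.5626
  4     1,105.00       827.4246     3,309.6983
  Σ                  1,100.4798     3,842.6552
P = 1,100.4798; D_Mac = 3.49180 yrs; D_mod = 3.49180/(1+0.075) = 3.24819 yrs.
ΔP/P ≈ -D_mod · Δy = -3.24819 × (-0.0075) = +0.024361 = +2.4361%.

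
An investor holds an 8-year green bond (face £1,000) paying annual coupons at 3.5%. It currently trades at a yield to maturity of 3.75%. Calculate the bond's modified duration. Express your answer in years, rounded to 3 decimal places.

Periodic yield y = 0.0375. First find Macaulay duration:
  t   CF        PV=CF/(1+0.0375)^t    t·PV
  1        35.00        33.7349        33.7349
  2        35.00        32.5156        65.0312
  3        35.00        31.3403        94.0210
  4        35.00        30.2076       120.8302
  5        35.00        29.1157       145.5786
  6        35.00        28.0633       168.3801
  7        35.00        27.0490       189.3430
  8     1,035.00       770.9665     6,167.7320
  Σ                    982.9930     6,984.6511
P = 982.9930; Macaulay duration = 6,984.6511 / 982.9930 = 7.10549 years.
Modified duration = D_Mac / (1 + y) = 7.10549 / 1.0375 = 6.84867 years.

6.849 years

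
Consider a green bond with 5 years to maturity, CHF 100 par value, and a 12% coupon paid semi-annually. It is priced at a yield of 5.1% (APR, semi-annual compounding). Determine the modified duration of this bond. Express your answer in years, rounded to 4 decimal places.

3.9518 years

Periodic yield y = 0.0255. First find Macaulay duration:
  t   CF        PV=CF/(1+0.0255)^t    t·PV
  1         6.00         5.8508         5.8508
  2         6.00         5.7053        11.4106
  3         6.00         5.5635        16.6904
  4         6.00         5.4251        21.7004
  5         6.00         5.2902        26.4511
  6         6.00         5.1587        30.9520
  7         6.00         5.0304        35.2127
  8         6.00         4.9053        39.2424
  9         6.00         4.7833        43.0500
  10      106.00        82.4042       824.0418
  Σ                    130.1168     1,054.6021
P = 130.1168; Macaulay duration = 1,054.6021 / 130.1168 = 8.10504 half-year periods = 4.05252 years.
Modified duration = D_Mac / (1 + y) = 4.05252 / 1.0255 = 3.95175 years.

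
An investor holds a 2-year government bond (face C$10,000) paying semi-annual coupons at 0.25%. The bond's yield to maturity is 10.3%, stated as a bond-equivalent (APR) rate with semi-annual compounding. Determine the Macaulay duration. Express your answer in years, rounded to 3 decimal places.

Periodic yield y = 0.0515. Discount each cash flow and weight by its period:
  t   CF        PV=CF/(1+0.0515)^t    t·PV
  1        12.50        11.8878        11.8878
  2        12.50        11.3055        22.6111
  3        12.50        10.7518        32.2555
  4    10,012.50     8,190.4058    32,761.6233
  Σ                  8,224.3510    32,828.3776
Price P = Σ PV = 8,224.3510.
Macaulay duration = Σ(t·PV) / P = 32,828.3776 / 8,224.3510 = 3.99161 half-year periods.
In years: 3.99161 / 2 = 1.99580 years.

1.996 years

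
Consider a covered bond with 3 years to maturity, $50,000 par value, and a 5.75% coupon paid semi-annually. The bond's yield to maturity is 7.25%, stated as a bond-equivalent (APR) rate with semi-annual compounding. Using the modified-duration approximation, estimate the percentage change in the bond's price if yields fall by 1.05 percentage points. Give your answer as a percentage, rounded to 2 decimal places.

+2.83%

Periodic yield y = 0.03625. Modified duration first:
  t   CF        PV=CF/(1+0.03625)^t    t·PV
  1     1,437.50     1,387.2135     1,387.2135
  2     1,437.50     1,338.6861     2,677.3723
  3     1,437.50     1,291.8563     3,875.5690
  4     1,437.50     1,246.6647     4,986.6590
  5     1,437.50     1,203.0540     6,015.2702
  6    51,437.50    41,542.4964   249,254.9786
  Σ                 48,009.9712   268,197.0626
P = 48,009.9712; D_Mac = 5.58628 half-year periods = 2.79314 yrs; D_mod = 2.79314/(1+0.03625) = 2.69543 yrs.
ΔP/P ≈ -D_mod · Δy = -2.69543 × (-0.0105) = +0.028302 = +2.8302%.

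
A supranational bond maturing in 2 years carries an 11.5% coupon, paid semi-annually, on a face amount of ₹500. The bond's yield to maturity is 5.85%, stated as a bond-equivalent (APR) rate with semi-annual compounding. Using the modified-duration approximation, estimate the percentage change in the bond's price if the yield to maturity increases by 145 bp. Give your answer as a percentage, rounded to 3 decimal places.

Periodic yield y = 0.02925. Modified duration first:
  t   CF        PV=CF/(1+0.02925)^t    t·PV
  1        28.75        27.9330        27.9330
  2        28.75        27.1391        54.2783
  3        28.75        26.3679        79.1036
  4       528.75       471.1583     1,884.6333
  Σ                    552.5983     2,045.9482
P = 552.5983; D_Mac = 3.70241 half-year periods = 1.85121 yrs; D_mod = 1.85121/(1+0.02925) = 1.79860 yrs.
ΔP/P ≈ -D_mod · Δy = -1.79860 × (+0.0145) = -0.026080 = -2.6080%.

-2.608%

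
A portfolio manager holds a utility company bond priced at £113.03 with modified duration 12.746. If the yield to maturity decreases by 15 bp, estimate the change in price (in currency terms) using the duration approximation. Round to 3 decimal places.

Duration approximation: ΔP/P ≈ -D_mod · Δy = -12.746 × (-0.0015) = +0.019119.
ΔP ≈ 113.03 × (+0.019119) = +2.16102057.

+£2.161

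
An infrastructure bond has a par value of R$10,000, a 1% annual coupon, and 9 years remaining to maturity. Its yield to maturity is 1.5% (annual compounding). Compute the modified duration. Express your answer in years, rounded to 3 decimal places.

8.515 years

Periodic yield y = 0.015. First find Macaulay duration:
  t   CF        PV=CF/(1+0.015)^t    t·PV
  1       100.00        98.5222        98.5222
  2       100.00        97.0662       194.1323
  3       100.00        95.6317       286.8951
  4       100.00        94.2184       376.8737
  5       100.00        92.8260       464.1302
  6       100.00        91.4542       548.7253
  7       100.00        90.1027       630.7188
  8       100.00        88.7711       710.1689
  9    10,100.00     8,833.3816    79,500.4346
  Σ                  9,581.9741    82,810.6011
P = 9,581.9741; Macaulay duration = 82,810.6011 / 9,581.9741 = 8.64233 years.
Modified duration = D_Mac / (1 + y) = 8.64233 / 1.015 = 8.51461 years.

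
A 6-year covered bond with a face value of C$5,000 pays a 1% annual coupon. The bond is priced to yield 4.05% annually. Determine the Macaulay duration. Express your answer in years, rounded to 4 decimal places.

Periodic yield y = 0.0405. Discount each cash flow and weight by its year:
  t   CF        PV=CF/(1+0.0405)^t    t·PV
  1        50.00        48.0538        48.0538
  2        50.00        46.1834        92.3668
  3        50.00        44.3858       133.1573
  4        50.00        42.6581       170.6325
  5        50.00        40.9977       204.9885
  6     5,050.00     3,979.5949    23,877.5697
  Σ                  4,201.8738    24,526.7686
Price P = Σ PV = 4,201.8738.
Macaulay duration = Σ(t·PV) / P = 24,526.7686 / 4,201.8738 = 5.83710 years.

5.8371 years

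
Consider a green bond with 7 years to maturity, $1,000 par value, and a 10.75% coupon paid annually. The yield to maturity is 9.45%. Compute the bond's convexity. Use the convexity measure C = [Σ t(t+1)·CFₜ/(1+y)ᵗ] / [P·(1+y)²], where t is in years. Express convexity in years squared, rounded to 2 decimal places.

With y = 0.0945:
  t   CF        PV=CF/(1+0.0945)^t    t·PV        t(t+1)·PV
  1       107.50        98.2184        98.2184         196.4367
  2       107.50        89.7381       179.4762         538.4287
  3       107.50        81.9901       245.9702         983.8806
  4       107.50        74.9110       299.6439       1,498.2193
  5       107.50        68.4431       342.2155       2,053.2928
  6       107.50        62.5337       375.2020       2,626.4138
  7     1,107.50       588.6178     4,120.3244      32,962.5955
  Σ                  1,064.4520     5,661.0505      40,859.2675
P = 1,064.4520.
Convexity = Σ t(t+1)·PV / [P·(1+y)²] = 40,859.2675 / (1,064.4520 × 1.197930) = 32.04298.

32.04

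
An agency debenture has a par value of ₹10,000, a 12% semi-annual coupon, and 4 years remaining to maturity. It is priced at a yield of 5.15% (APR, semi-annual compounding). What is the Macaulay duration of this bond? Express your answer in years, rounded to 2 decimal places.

Periodic yield y = 0.02575. Discount each cash flow and weight by its period:
  t   CF        PV=CF/(1+0.02575)^t    t·PV
  1       600.00       584.9379       584.9379
  2       600.00       570.2538     1,140.5076
  3       600.00       555.9384     1,667.8152
  4       600.00       541.9824     2,167.9294
  5       600.00       528.3767     2,641.8833
  6       600.00       515.1125     3,090.6751
  7       600.00       502.1813     3,515.2694
  8    10,600.00     8,649.1546    69,193.2368
  Σ                 12,447.9375    84,002.2546
Price P = Σ PV = 12,447.9375.
Macaulay duration = Σ(t·PV) / P = 84,002.2546 / 12,447.9375 = 6.74829 half-year periods.
In years: 6.74829 / 2 = 3.37414 years.

3.37 years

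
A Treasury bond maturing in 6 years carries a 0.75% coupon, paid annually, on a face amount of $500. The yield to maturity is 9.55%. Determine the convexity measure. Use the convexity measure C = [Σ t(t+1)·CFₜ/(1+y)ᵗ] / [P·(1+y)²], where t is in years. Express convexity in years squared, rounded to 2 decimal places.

33.85

With y = 0.0955:
  t   CF        PV=CF/(1+0.0955)^t    t·PV        t(t+1)·PV
  1         3.75         3.4231         3.4231           6.8462
  2         3.75         3.1247         6.2494          18.7481
  3         3.75         2.8523         8.5569          34.2275
  4         3.75         2.6036        10.4146          52.0729
  5         3.75         2.3767        11.8834          71.3002
  6       503.75       291.4344     1,748.6062      12,240.2435
  Σ                    305.8148     1,789.1335      12,423.4384
P = 305.8148.
Convexity = Σ t(t+1)·PV / [P·(1+y)²] = 12,423.4384 / (305.8148 × 1.200120) = 33.84999.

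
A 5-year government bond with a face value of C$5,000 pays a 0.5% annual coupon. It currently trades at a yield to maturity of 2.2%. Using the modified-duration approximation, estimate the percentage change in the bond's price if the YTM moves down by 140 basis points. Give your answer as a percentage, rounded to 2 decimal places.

Periodic yield y = 0.022. Modified duration first:
  t   CF        PV=CF/(1+0.022)^t    t·PV
  1        25.00        24.4618        24.4618
  2        25.00        23.9353        47.8705
  3        25.00        23.4200        70.2601
  4        25.00        22.9159        91.6635
  5     5,025.00     4,506.9380    22,534.6902
  Σ                  4,601.6710    22,768.9461
P = 4,601.6710; D_Mac = 4.94797 yrs; D_mod = 4.94797/(1+0.022) = 4.84146 yrs.
ΔP/P ≈ -D_mod · Δy = -4.84146 × (-0.014) = +0.067780 = +6.7780%.

+6.78%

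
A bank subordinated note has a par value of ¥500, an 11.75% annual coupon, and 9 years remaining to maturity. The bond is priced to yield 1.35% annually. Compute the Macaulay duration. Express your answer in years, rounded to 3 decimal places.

Periodic yield y = 0.0135. Discount each cash flow and weight by its year:
  t   CF        PV=CF/(1+0.0135)^t    t·PV
  1        58.75        57.9674        57.9674
  2        58.75        57.1953       114.3906
  3        58.75        56.4335       169.3004
  4        58.75        55.6817       222.7270
  5        58.75        54.9401       274.7003
  6        58.75        54.2082       325.2495
  7        58.75        53.4862       374.4033
  8        58.75        52.7737       422.1899
  9       558.75       495.2264     4,457.0373
  Σ                    937.9125     6,417.9656
Price P = Σ PV = 937.9125.
Macaulay duration = Σ(t·PV) / P = 6,417.9656 / 937.9125 = 6.84282 years.

6.843 years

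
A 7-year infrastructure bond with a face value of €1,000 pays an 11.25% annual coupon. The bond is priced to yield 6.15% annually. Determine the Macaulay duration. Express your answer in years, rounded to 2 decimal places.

Periodic yield y = 0.0615. Discount each cash flow and weight by its year:
  t   CF        PV=CF/(1+0.0615)^t    t·PV
  1       112.50       105.9821       105.9821
  2       112.50        99.8418       199.6837
  3       112.50        94.0573       282.1719
  4       112.50        88.6079       354.4317
  5       112.50        83.4743       417.3713
  6       112.50        78.6380       471.8281
  7     1,112.50       732.5884     5,128.1187
  Σ                  1,283.1898     6,959.5874
Price P = Σ PV = 1,283.1898.
Macaulay duration = Σ(t·PV) / P = 6,959.5874 / 1,283.1898 = 5.42366 years.

5.42 years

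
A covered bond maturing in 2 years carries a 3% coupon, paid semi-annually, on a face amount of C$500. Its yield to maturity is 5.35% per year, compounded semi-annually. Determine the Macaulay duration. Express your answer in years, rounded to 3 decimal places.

Periodic yield y = 0.02675. Discount each cash flow and weight by its period:
  t   CF        PV=CF/(1+0.02675)^t    t·PV
  1         7.50         7.3046         7.3046
  2         7.50         7.1143        14.2286
  3         7.50         6.9289        20.7868
  4       507.50       456.6434     1,826.5737
  Σ                    477.9913     1,868.8937
Price P = Σ PV = 477.9913.
Macaulay duration = Σ(t·PV) / P = 1,868.8937 / 477.9913 = 3.90989 half-year periods.
In years: 3.90989 / 2 = 1.95495 years.

1.955 years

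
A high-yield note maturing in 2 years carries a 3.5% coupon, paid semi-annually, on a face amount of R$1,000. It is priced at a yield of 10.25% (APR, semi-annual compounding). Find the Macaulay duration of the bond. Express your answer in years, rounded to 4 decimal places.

Periodic yield y = 0.05125. Discount each cash flow and weight by its period:
  t   CF        PV=CF/(1+0.05125)^t    t·PV
  1        17.50        16.6468        16.6468
  2        17.50        15.8353        31.6706
  3        17.50        15.0633        45.1899
  4     1,017.50       833.1254     3,332.5017
  Σ                    880.6708     3,426.0090
Price P = Σ PV = 880.6708.
Macaulay duration = Σ(t·PV) / P = 3,426.0090 / 880.6708 = 3.89023 half-year periods.
In years: 3.89023 / 2 = 1.94511 years.

1.9451 years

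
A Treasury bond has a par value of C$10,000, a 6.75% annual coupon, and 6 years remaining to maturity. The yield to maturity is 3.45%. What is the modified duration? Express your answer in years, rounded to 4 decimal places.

Periodic yield y = 0.0345. First find Macaulay duration:
  t   CF        PV=CF/(1+0.0345)^t    t·PV
  1       675.00       652.4891       652.4891
  2       675.00       630.7290     1,261.4580
  3       675.00       609.6945     1,829.0835
  4       675.00       589.3615     2,357.4462
  5       675.00       569.7067     2,848.5333
  6    10,675.00     8,709.3334    52,256.0001
  Σ                 11,761.3142    61,205.0102
P = 11,761.3142; Macaulay duration = 61,205.0102 / 11,761.3142 = 5.20393 years.
Modified duration = D_Mac / (1 + y) = 5.20393 / 1.0345 = 5.03038 years.

5.0304 years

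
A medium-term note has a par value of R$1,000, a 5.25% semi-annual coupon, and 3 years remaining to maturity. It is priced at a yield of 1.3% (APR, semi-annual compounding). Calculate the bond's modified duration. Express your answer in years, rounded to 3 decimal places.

Periodic yield y = 0.0065. First find Macaulay duration:
  t   CF        PV=CF/(1+0.0065)^t    t·PV
  1        26.25        26.0805        26.0805
  2        26.25        25.9120        51.8241
  3        26.25        25.7447        77.2341
  4        26.25        25.5784       102.3138
  5        26.25        25.4133       127.0663
  6     1,026.25       987.1212     5,922.7274
  Σ                  1,115.8502     6,307.2462
P = 1,115.8502; Macaulay duration = 6,307.2462 / 1,115.8502 = 5.65241 half-year periods = 2.82621 years.
Modified duration = D_Mac / (1 + y) = 2.82621 / 1.0065 = 2.80795 years.

2.808 years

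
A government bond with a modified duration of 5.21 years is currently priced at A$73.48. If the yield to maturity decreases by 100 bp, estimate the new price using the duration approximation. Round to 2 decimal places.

Duration approximation: ΔP/P ≈ -D_mod · Δy = -5.21 × (-0.01) = +0.052100.
New price ≈ 73.48 × (1 + 0.052100) = 77.308308.

A$77.31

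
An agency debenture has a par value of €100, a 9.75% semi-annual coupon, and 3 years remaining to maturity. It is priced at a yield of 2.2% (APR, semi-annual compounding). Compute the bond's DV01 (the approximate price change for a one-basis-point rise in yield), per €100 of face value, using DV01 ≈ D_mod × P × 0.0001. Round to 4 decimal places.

€0.0326

Periodic yield y = 0.011.
  t   CF        PV=CF/(1+0.011)^t    t·PV
  1        4.875         4.8220         4.8220
  2        4.875         4.7695         9.5390
  3        4.875         4.7176        14.1528
  4        4.875         4.6663        18.6651
  5        4.875         4.6155        23.0775
  6      104.875        98.2121       589.2727
  Σ                    121.8029       659.5290
P = 121.8029; D_Mac = 5.41472 half-year periods = 2.70736 yrs; D_mod = 2.67790 yrs.
DV01 ≈ 2.67790 × 121.8029 × 0.0001 = 0.032618.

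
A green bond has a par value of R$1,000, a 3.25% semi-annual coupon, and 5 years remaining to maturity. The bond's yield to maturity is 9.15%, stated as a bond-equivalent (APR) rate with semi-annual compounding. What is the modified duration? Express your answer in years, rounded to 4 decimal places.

4.3927 years

Periodic yield y = 0.04575. First find Macaulay duration:
  t   CF        PV=CF/(1+0.04575)^t    t·PV
  1        16.25        15.5391        15.5391
  2        16.25        14.8593        29.7185
  3        16.25        14.2092        42.6276
  4        16.25        13.5876        54.3503
  5        16.25        12.9931        64.9657
  6        16.25        12.4247        74.5482
  7        16.25        11.8811        83.1680
  8        16.25        11.3614        90.8909
  9        16.25        10.8643        97.7789
  10    1,016.25       649.7134     6,497.1340
  Σ                    767.4332     7,050.7213
P = 767.4332; Macaulay duration = 7,050.7213 / 767.4332 = 9.18741 half-year periods = 4.59370 years.
Modified duration = D_Mac / (1 + y) = 4.59370 / 1.04575 = 4.39274 years.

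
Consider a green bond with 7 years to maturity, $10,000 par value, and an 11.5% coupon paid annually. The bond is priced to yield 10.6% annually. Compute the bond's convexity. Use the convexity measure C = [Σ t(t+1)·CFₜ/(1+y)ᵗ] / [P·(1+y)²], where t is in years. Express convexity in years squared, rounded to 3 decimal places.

With y = 0.106:
  t   CF        PV=CF/(1+0.106)^t    t·PV        t(t+1)·PV
  1     1,150.00     1,039.7830     1,039.7830       2,079.5660
  2     1,150.00       940.1293     1,880.2586       5,640.7758
  3     1,150.00       850.0265     2,550.0795      10,200.3179
  4     1,150.00       768.5592     3,074.2368      15,371.1842
  5     1,150.00       694.8998     3,474.4992      20,846.9949
  6     1,150.00       628.3000     3,769.8002      26,388.6011
  7    11,150.00     5,507.9372    38,555.5603     308,444.4823
  Σ                 10,429.6350    54,344.2175     388,971.9222
P = 10,429.6350.
Convexity = Σ t(t+1)·PV / [P·(1+y)²] = 388,971.9222 / (10,429.6350 × 1.223236) = 30.48870.

30.489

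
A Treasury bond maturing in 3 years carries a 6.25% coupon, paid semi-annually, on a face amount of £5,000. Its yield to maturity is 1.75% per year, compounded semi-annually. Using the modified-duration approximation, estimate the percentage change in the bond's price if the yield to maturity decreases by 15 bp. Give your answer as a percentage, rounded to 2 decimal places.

Periodic yield y = 0.00875. Modified duration first:
  t   CF        PV=CF/(1+0.00875)^t    t·PV
  1       156.25       154.8947       154.8947
  2       156.25       153.5511       307.1022
  3       156.25       152.2192       456.6575
  4       156.25       150.8988       603.5953
  5       156.25       149.5899       747.9495
  6     5,156.25     4,893.6475    29,361.8848
  Σ                  5,654.8011    31,632.0840
P = 5,654.8011; D_Mac = 5.59385 half-year periods = 2.79692 yrs; D_mod = 2.79692/(1+0.00875) = 2.77266 yrs.
ΔP/P ≈ -D_mod · Δy = -2.77266 × (-0.0015) = +0.004159 = +0.4159%.

+0.42%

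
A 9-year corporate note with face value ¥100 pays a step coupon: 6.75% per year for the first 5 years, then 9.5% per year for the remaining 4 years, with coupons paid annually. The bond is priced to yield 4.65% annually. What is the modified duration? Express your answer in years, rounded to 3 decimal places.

Periodic yield y = 0.0465. First find Macaulay duration:
  t   CF        PV=CF/(1+0.0465)^t    t·PV
  1         6.75         6.4501         6.4501
  2         6.75         6.1635        12.3269
  3         6.75         5.8896        17.6688
  4         6.75         5.6279        22.5116
  5         6.75         5.3778        26.8892
  6         9.50         7.2325        43.3950
  7         9.50         6.9111        48.3779
  8         9.50         6.6040        52.8323
  9       109.50        72.7379       654.6415
  Σ                    122.9945       885.0933
P = 122.9945; Macaulay duration = 885.0933 / 122.9945 = 7.19620 years.
Modified duration = D_Mac / (1 + y) = 7.19620 / 1.0465 = 6.87645 years.

6.876 years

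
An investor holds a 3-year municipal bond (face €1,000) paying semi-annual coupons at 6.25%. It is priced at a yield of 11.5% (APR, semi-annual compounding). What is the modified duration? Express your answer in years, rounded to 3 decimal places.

2.613 years

Periodic yield y = 0.0575. First find Macaulay duration:
  t   CF        PV=CF/(1+0.0575)^t    t·PV
  1        31.25        29.5508        29.5508
  2        31.25        27.9440        55.8881
  3        31.25        26.4246        79.2739
  4        31.25        24.9878        99.9513
  5        31.25        23.6292       118.1458
  6     1,031.25       737.3636     4,424.1817
  Σ                    869.9001     4,806.9916
P = 869.9001; Macaulay duration = 4,806.9916 / 869.9001 = 5.52591 half-year periods = 2.76296 years.
Modified duration = D_Mac / (1 + y) = 2.76296 / 1.0575 = 2.61272 years.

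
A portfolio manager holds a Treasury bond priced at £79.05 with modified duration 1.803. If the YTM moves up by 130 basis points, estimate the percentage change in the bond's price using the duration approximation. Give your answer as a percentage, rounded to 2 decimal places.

Duration approximation: ΔP/P ≈ -D_mod · Δy = -1.803 × (+0.013) = -0.023439.
As a percentage: -2.3439%.

-2.34%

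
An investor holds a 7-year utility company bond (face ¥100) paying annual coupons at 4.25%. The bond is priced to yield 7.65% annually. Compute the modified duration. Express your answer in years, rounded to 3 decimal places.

5.668 years

Periodic yield y = 0.0765. First find Macaulay duration:
  t   CF        PV=CF/(1+0.0765)^t    t·PV
  1         4.25         3.9480         3.9480
  2         4.25         3.6674         7.3348
  3         4.25         3.4068        10.2204
  4         4.25         3.1647        12.6588
  5         4.25         2.9398        14.6990
  6         4.25         2.7309        16.3854
  7       104.25        62.2269       435.5880
  Σ                     82.0845       500.8344
P = 82.0845; Macaulay duration = 500.8344 / 82.0845 = 6.10145 years.
Modified duration = D_Mac / (1 + y) = 6.10145 / 1.0765 = 5.66786 years.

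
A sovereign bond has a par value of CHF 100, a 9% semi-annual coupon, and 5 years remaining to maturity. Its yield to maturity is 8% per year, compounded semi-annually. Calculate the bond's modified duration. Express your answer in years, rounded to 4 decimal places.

Periodic yield y = 0.04. First find Macaulay duration:
  t   CF        PV=CF/(1+0.04)^t    t·PV
  1         4.50         4.3269         4.3269
  2         4.50         4.1605         8.3210
  3         4.50         4.0005        12.0015
  4         4.50         3.8466        15.3865
  5         4.50         3.6987        18.4934
  6         4.50         3.5564        21.3385
  7         4.50         3.4196        23.9374
  8         4.50         3.2881        26.3048
  9         4.50         3.1616        28.4548
  10      104.50        70.5965       705.9646
  Σ                    104.0554       864.5293
P = 104.0554; Macaulay duration = 864.5293 / 104.0554 = 8.30835 half-year periods = 4.15418 years.
Modified duration = D_Mac / (1 + y) = 4.15418 / 1.04 = 3.99440 years.

3.9944 years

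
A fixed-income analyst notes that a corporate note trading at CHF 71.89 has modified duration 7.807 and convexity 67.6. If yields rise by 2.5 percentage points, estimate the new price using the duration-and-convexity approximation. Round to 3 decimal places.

CHF 59.378

Duration effect: -D_mod·Δy = -7.807 × (+0.025) = -0.195175
Convexity effect: ½·C·(Δy)² = 0.5 × 67.6 × (0.025)² = +0.0211250
ΔP/P ≈ -0.195175 + 0.0211250 = -0.174050
New price ≈ 71.89 × (1 - 0.174050) = 59.3775455.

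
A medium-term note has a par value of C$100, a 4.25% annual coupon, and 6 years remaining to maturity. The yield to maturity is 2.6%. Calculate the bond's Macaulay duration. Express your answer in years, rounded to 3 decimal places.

5.449 years

Periodic yield y = 0.026. Discount each cash flow and weight by its year:
  t   CF        PV=CF/(1+0.026)^t    t·PV
  1         4.25         4.1423         4.1423
  2         4.25         4.0373         8.0747
  3         4.25         3.9350        11.8051
  4         4.25         3.8353        15.3412
  5         4.25         3.7381        18.6906
  6       104.25        89.3700       536.2202
  Σ                    109.0581       594.2739
Price P = Σ PV = 109.0581.
Macaulay duration = Σ(t·PV) / P = 594.2739 / 109.0581 = 5.44915 years.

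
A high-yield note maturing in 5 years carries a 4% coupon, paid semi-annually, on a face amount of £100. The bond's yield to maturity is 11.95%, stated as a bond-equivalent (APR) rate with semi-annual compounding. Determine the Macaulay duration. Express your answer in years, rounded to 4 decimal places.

4.4814 years

Periodic yield y = 0.05975. Discount each cash flow and weight by its period:
  t   CF        PV=CF/(1+0.05975)^t    t·PV
  1         2.00         1.8872         1.8872
  2         2.00         1.7808         3.5617
  3         2.00         1.6804         5.0413
  4         2.00         1.5857         6.3427
  5         2.00         1.4963         7.4814
  6         2.00         1.4119         8.4715
  7         2.00         1.3323         9.3262
  8         2.00         1.2572        10.0576
  9         2.00         1.1863        10.6768
  10      102.00        57.0908       570.9077
  Σ                     70.7090       633.7541
Price P = Σ PV = 70.7090.
Macaulay duration = Σ(t·PV) / P = 633.7541 / 70.7090 = 8.96285 half-year periods.
In years: 8.96285 / 2 = 4.48143 years.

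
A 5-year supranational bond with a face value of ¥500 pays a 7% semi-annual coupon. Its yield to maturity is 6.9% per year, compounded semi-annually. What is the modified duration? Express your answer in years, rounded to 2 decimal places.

Periodic yield y = 0.0345. First find Macaulay duration:
  t   CF        PV=CF/(1+0.0345)^t    t·PV
  1        17.50        16.9164        16.9164
  2        17.50        16.3522        32.7045
  3        17.50        15.8069        47.4207
  4        17.50        15.2797        61.1190
  5        17.50        14.7702        73.8509
  6        17.50        14.2776        85.6656
  7        17.50        13.8014        96.6101
  8        17.50        13.3412       106.7294
  9        17.50        12.8963       116.0663
  10      517.50       368.6425     3,686.4250
  Σ                    502.0844     4,323.5078
P = 502.0844; Macaulay duration = 4,323.5078 / 502.0844 = 8.61112 half-year periods = 4.30556 years.
Modified duration = D_Mac / (1 + y) = 4.30556 / 1.0345 = 4.16197 years.

4.16 years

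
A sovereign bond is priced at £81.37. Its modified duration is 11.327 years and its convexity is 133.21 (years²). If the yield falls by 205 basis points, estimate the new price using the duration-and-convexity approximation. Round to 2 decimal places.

£102.54

Duration effect: -D_mod·Δy = -11.327 × (-0.0205) = +0.2322035
Convexity effect: ½·C·(Δy)² = 0.5 × 133.21 × (-0.0205)² = +0.02799075125
ΔP/P ≈ +0.2322035 + 0.02799075125 = +0.26019425125
New price ≈ 81.37 × (1 + 0.26019425125) = 102.5420062242125.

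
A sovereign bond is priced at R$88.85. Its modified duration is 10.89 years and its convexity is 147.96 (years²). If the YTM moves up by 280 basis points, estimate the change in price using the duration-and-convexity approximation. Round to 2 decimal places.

-R$21.94

Duration effect: -D_mod·Δy = -10.89 × (+0.028) = -0.304920
Convexity effect: ½·C·(Δy)² = 0.5 × 147.96 × (0.028)² = +0.05800032
ΔP/P ≈ -0.304920 + 0.05800032 = -0.24691968
ΔP ≈ 88.85 × (-0.24691968) = -21.938813568.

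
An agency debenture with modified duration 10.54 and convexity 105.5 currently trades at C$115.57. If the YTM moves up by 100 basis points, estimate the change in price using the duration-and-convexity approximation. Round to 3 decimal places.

-C$11.571

Duration effect: -D_mod·Δy = -10.54 × (+0.01) = -0.105400
Convexity effect: ½·C·(Δy)² = 0.5 × 105.5 × (0.01)² = +0.0052750
ΔP/P ≈ -0.105400 + 0.0052750 = -0.100125
ΔP ≈ 115.57 × (-0.100125) = -11.57144625.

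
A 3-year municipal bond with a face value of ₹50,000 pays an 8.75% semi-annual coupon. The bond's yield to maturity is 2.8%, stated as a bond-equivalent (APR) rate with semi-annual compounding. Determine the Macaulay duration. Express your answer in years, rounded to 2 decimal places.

2.73 years

Periodic yield y = 0.014. Discount each cash flow and weight by its period:
  t   CF        PV=CF/(1+0.014)^t    t·PV
  1     2,187.50     2,157.2978     2,157.2978
  2     2,187.50     2,127.5127     4,255.0253
  3     2,187.50     2,098.1387     6,294.4161
  4     2,187.50     2,069.1703     8,276.6813
  5     2,187.50     2,040.6019    10,203.0095
  6    52,187.50    48,010.7801   288,064.6807
  Σ                 58,503.5015   319,251.1108
Price P = Σ PV = 58,503.5015.
Macaulay duration = Σ(t·PV) / P = 319,251.1108 / 58,503.5015 = 5.45696 half-year periods.
In years: 5.45696 / 2 = 2.72848 years.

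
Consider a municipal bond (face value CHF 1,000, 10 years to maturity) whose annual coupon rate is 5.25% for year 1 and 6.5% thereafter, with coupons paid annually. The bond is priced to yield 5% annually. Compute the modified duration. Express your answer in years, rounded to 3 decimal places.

Periodic yield y = 0.05. First find Macaulay duration:
  t   CF        PV=CF/(1+0.05)^t    t·PV
  1        52.50        50.0000        50.0000
  2        65.00        58.9569       117.9138
  3        65.00        56.1494       168.4483
  4        65.00        53.4757       213.9026
  5        65.00        50.9292       254.6460
  6        65.00        48.5040       291.0240
  7        65.00        46.1943       323.3600
  8        65.00        43.9946       351.9565
  9        65.00        41.8996       377.0962
  10    1,065.00       653.8176     6,538.1762
  Σ                  1,103.9213     8,686.5237
P = 1,103.9213; Macaulay duration = 8,686.5237 / 1,103.9213 = 7.86879 years.
Modified duration = D_Mac / (1 + y) = 7.86879 / 1.05 = 7.49408 years.

7.494 years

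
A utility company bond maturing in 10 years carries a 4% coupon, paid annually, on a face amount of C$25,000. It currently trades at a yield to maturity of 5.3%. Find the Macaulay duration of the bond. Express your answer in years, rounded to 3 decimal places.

8.336 years

Periodic yield y = 0.053. Discount each cash flow and weight by its year:
  t   CF        PV=CF/(1+0.053)^t    t·PV
  1     1,000.00       949.6676       949.6676
  2     1,000.00       901.8686     1,803.7372
  3     1,000.00       856.4754     2,569.4262
  4     1,000.00       813.3669     3,253.4678
  5     1,000.00       772.4282     3,862.1412
  6     1,000.00       733.5501     4,401.3005
  7     1,000.00       696.6288     4,876.4013
  8     1,000.00       661.5658     5,292.5262
  9     1,000.00       628.2676     5,654.4083
  10   26,000.00    15,512.7801   155,127.8010
  Σ                 22,526.5991   187,790.8773
Price P = Σ PV = 22,526.5991.
Macaulay duration = Σ(t·PV) / P = 187,790.8773 / 22,526.5991 = 8.33641 years.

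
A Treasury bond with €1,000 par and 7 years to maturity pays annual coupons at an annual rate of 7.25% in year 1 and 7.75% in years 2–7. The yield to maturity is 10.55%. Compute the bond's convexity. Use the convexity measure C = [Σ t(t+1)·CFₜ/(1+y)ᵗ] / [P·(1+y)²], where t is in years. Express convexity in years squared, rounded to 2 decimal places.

With y = 0.1055:
  t   CF        PV=CF/(1+0.1055)^t    t·PV        t(t+1)·PV
  1        72.50        65.5812        65.5812         131.1624
  2        77.50        63.4139       126.8277         380.4832
  3        77.50        57.3622       172.0865         688.3459
  4        77.50        51.8880       207.5519       1,037.7595
  5        77.50        46.9362       234.6810       1,408.0861
  6        77.50        42.4570       254.7420       1,783.1937
  7     1,077.50       533.9567     3,737.6970      29,901.5759
  Σ                    861.5951     4,799.1672      35,330.6066
P = 861.5951.
Convexity = Σ t(t+1)·PV / [P·(1+y)²] = 35,330.6066 / (861.5951 × 1.222130) = 33.55293.

33.55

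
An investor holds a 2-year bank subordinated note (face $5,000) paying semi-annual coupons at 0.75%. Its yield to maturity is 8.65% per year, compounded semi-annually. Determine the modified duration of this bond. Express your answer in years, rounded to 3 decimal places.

1.905 years

Periodic yield y = 0.04325. First find Macaulay duration:
  t   CF        PV=CF/(1+0.04325)^t    t·PV
  1        18.75        17.9727        17.9727
  2        18.75        17.2276        34.4552
  3        18.75        16.5134        49.5402
  4     5,018.75     4,236.8393    16,947.3571
  Σ                  4,288.5529    17,049.3251
P = 4,288.5529; Macaulay duration = 17,049.3251 / 4,288.5529 = 3.97554 half-year periods = 1.98777 years.
Modified duration = D_Mac / (1 + y) = 1.98777 / 1.04325 = 1.90536 years.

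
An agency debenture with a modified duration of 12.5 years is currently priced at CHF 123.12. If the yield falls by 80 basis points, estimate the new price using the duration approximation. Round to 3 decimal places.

CHF 135.432

Duration approximation: ΔP/P ≈ -D_mod · Δy = -12.5 × (-0.008) = +0.100000.
New price ≈ 123.12 × (1 + 0.100000) = 135.43200.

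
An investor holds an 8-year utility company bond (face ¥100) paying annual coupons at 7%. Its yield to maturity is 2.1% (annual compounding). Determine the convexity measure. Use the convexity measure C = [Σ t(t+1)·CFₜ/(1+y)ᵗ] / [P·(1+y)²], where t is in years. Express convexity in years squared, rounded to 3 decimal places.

53.522

With y = 0.021:
  t   CF        PV=CF/(1+0.021)^t    t·PV        t(t+1)·PV
  1         7.00         6.8560         6.8560          13.7120
  2         7.00         6.7150        13.4300          40.2900
  3         7.00         6.5769        19.7307          78.9227
  4         7.00         6.4416        25.7665         128.8324
  5         7.00         6.3091        31.5456         189.2738
  6         7.00         6.1794        37.0762         259.5332
  7         7.00         6.0523        42.3658         338.9268
  8       107.00        90.6104       724.8829       6,523.9457
  Σ                    135.7407       901.6537       7,573.4367
P = 135.7407.
Convexity = Σ t(t+1)·PV / [P·(1+y)²] = 7,573.4367 / (135.7407 × 1.042441) = 53.52191.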